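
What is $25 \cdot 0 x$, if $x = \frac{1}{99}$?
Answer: $0$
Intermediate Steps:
$x = \frac{1}{99} \approx 0.010101$
$25 \cdot 0 x = 25 \cdot 0 \cdot \frac{1}{99} = 0 \cdot \frac{1}{99} = 0$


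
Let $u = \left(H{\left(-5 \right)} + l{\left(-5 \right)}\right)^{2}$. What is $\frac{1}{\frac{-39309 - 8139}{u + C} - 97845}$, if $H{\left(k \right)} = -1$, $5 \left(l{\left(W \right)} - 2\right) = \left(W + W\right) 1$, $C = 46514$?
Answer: $- \frac{15505}{1517102541} \approx -1.022 \cdot 10^{-5}$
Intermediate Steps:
$l{\left(W \right)} = 2 + \frac{2 W}{5}$ ($l{\left(W \right)} = 2 + \frac{\left(W + W\right) 1}{5} = 2 + \frac{2 W 1}{5} = 2 + \frac{2 W}{5}$)
$u = 1$ ($u = \left(-1 + \left(2 + \frac{2}{5} \left(-5\right)\right)\right)^{2} = \left(-1 + \left(2 - 2\right)\right)^{2} = \left(-1 + 0\right)^{2} = \left(-1\right)^{2} = 1$)
$\frac{1}{\frac{-39309 - 8139}{u + C} - 97845} = \frac{1}{\frac{-39309 - 8139}{1 + 46514} - 97845} = \frac{1}{- \frac{47448}{46515} - 97845} = \frac{1}{\left(-47448\right) \frac{1}{46515} - 97845} = \frac{1}{- \frac{15816}{15505} - 97845} = \frac{1}{- \frac{1517102541}{15505}} = - \frac{15505}{1517102541}$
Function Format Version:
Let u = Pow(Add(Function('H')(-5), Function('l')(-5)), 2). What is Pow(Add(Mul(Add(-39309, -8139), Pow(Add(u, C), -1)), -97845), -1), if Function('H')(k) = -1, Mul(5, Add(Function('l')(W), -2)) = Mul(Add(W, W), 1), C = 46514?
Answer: Rational(-15505, 1517102541) ≈ -1.0220e-5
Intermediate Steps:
Function('l')(W) = Add(2, Mul(Rational(2, 5), W)) (Function('l')(W) = Add(2, Mul(Rational(1, 5), Mul(Add(W, W), 1))) = Add(2, Mul(Rational(1, 5), Mul(Mul(2, W), 1))) = Add(2, Mul(Rational(1, 5), Mul(2, W))) = Add(2, Mul(Rational(2, 5), W)))
u = 1 (u = Pow(Add(-1, Add(2, Mul(Rational(2, 5), -5))), 2) = Pow(Add(-1, Add(2, -2)), 2) = Pow(Add(-1, 0), 2) = Pow(-1, 2) = 1)
Pow(Add(Mul(Add(-39309, -8139), Pow(Add(u, C), -1)), -97845), -1) = Pow(Add(Mul(Add(-39309, -8139), Pow(Add(1, 46514), -1)), -97845), -1) = Pow(Add(Mul(-47448, Pow(46515, -1)), -97845), -1) = Pow(Add(Mul(-47448, Rational(1, 46515)), -97845), -1) = Pow(Add(Rational(-15816, 15505), -97845), -1) = Pow(Rational(-1517102541, 15505), -1) = Rational(-15505, 1517102541)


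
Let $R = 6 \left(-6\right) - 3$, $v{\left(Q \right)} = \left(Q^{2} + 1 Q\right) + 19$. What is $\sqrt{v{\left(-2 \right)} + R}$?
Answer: $3 i \sqrt{2} \approx 4.2426 i$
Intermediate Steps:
$v{\left(Q \right)} = 19 + Q + Q^{2}$ ($v{\left(Q \right)} = \left(Q^{2} + Q\right) + 19 = \left(Q + Q^{2}\right) + 19 = 19 + Q + Q^{2}$)
$R = -39$ ($R = -36 - 3 = -39$)
$\sqrt{v{\left(-2 \right)} + R} = \sqrt{\left(19 - 2 + \left(-2\right)^{2}\right) - 39} = \sqrt{\left(19 - 2 + 4\right) - 39} = \sqrt{21 - 39} = \sqrt{-18} = 3 i \sqrt{2}$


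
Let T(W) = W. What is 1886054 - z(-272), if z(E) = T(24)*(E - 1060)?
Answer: 1918022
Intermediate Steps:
z(E) = -25440 + 24*E (z(E) = 24*(E - 1060) = 24*(-1060 + E) = -25440 + 24*E)
1886054 - z(-272) = 1886054 - (-25440 + 24*(-272)) = 1886054 - (-25440 - 6528) = 1886054 - 1*(-31968) = 1886054 + 31968 = 1918022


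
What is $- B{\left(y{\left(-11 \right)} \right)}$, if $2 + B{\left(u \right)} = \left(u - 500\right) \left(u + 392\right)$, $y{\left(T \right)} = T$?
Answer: $194693$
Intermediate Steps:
$B{\left(u \right)} = -2 + \left(-500 + u\right) \left(392 + u\right)$ ($B{\left(u \right)} = -2 + \left(u - 500\right) \left(u + 392\right) = -2 + \left(-500 + u\right) \left(392 + u\right)$)
$- B{\left(y{\left(-11 \right)} \right)} = - (-196002 + \left(-11\right)^{2} - -1188) = - (-196002 + 121 + 1188) = \left(-1\right) \left(-194693\right) = 194693$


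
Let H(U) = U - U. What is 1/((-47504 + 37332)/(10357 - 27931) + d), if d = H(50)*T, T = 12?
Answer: 8787/5086 ≈ 1.7277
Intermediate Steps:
H(U) = 0
d = 0 (d = 0*12 = 0)
1/((-47504 + 37332)/(10357 - 27931) + d) = 1/((-47504 + 37332)/(10357 - 27931) + 0) = 1/(-10172/(-17574) + 0) = 1/(-10172*(-1/17574) + 0) = 1/(5086/8787 + 0) = 1/(5086/8787) = 8787/5086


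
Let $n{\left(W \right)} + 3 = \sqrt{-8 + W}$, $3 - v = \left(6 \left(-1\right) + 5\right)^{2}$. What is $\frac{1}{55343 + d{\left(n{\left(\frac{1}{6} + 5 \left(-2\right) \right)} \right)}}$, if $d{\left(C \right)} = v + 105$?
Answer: $\frac{1}{55450} \approx 1.8034 \cdot 10^{-5}$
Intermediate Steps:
$v = 2$ ($v = 3 - \left(6 \left(-1\right) + 5\right)^{2} = 3 - \left(-6 + 5\right)^{2} = 3 - \left(-1\right)^{2} = 3 - 1 = 2$)
$n{\left(W \right)} = -3 + \sqrt{-8 + W}$
$d{\left(C \right)} = 107$ ($d{\left(C \right)} = 2 + 105 = 107$)
$\frac{1}{55343 + d{\left(n{\left(\frac{1}{6} + 5 \left(-2\right) \right)} \right)}} = \frac{1}{55343 + 107} = \frac{1}{55450}$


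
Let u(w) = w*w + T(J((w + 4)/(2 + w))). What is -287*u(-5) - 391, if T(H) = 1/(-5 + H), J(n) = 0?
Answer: -37543/5 ≈ -7508.6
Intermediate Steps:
u(w) = -⅕ + w² (u(w) = w*w + 1/(-5 + 0) = w² + 1/(-5) = w² - ⅕ = -⅕ + w²)
-287*u(-5) - 391 = -287*(-⅕ + (-5)²) - 391 = -287*(-⅕ + 25) - 391 = -287*124/5 - 391 = -35588/5 - 391 = -37543/5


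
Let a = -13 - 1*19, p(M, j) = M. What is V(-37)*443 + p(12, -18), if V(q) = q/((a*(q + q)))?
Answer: 325/64 ≈ 5.0781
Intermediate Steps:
a = -32 (a = -13 - 19 = -32)
V(q) = -1/64 (V(q) = q/((-32*(q + q))) = q/((-64*q)) = q*(-1/(64*q)) = -1/64)
V(-37)*443 + p(12, -18) = -1/64*443 + 12 = -443/64 + 12 = 325/64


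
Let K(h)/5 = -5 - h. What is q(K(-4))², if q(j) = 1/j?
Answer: 1/25 ≈ 0.040000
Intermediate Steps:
K(h) = -25 - 5*h (K(h) = 5*(-5 - h) = -25 - 5*h)
q(K(-4))² = (1/(-25 - 5*(-4)))² = (1/(-25 + 20))² = (1/(-5))² = (-⅕)² = 1/25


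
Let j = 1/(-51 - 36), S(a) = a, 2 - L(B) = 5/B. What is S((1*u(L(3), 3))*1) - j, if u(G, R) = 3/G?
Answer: 784/87 ≈ 9.0115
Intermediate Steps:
L(B) = 2 - 5/B
j = -1/87 (j = 1/(-87) = -1/87 ≈ -0.011494)
S((1*u(L(3), 3))*1) - j = (1*(3/(2 - 5/3)))*1 - 1*(-1/87) = (1*(3/(2 - 5*⅓)))*1 + 1/87 = (1*(3/(2 - 5/3)))*1 + 1/87 = (1*(3/(⅓)))*1 + 1/87 = (1*(3*3))*1 + 1/87 = (1*9)*1 + 1/87 = 9*1 + 1/87 = 9 + 1/87 = 784/87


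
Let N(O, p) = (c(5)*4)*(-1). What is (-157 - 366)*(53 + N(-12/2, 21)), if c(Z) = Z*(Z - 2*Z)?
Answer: -80019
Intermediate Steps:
c(Z) = -Z**2 (c(Z) = Z*(-Z) = -Z**2)
N(O, p) = 100 (N(O, p) = (-1*5**2*4)*(-1) = (-1*25*4)*(-1) = -25*4*(-1) = -100*(-1) = 100)
(-157 - 366)*(53 + N(-12/2, 21)) = (-157 - 366)*(53 + 100) = -523*153 = -80019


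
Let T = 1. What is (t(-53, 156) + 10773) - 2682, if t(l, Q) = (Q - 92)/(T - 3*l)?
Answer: 40457/5 ≈ 8091.4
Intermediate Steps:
t(l, Q) = (-92 + Q)/(1 - 3*l) (t(l, Q) = (Q - 92)/(1 - 3*l) = (-92 + Q)/(1 - 3*l))
(t(-53, 156) + 10773) - 2682 = ((92 - 1*156)/(-1 + 3*(-53)) + 10773) - 2682 = ((92 - 156)/(-1 - 159) + 10773) - 2682 = (-64/(-160) + 10773) - 2682 = (-1/160*(-64) + 10773) - 2682 = (2/5 + 10773) - 2682 = 53867/5 - 2682 = 40457/5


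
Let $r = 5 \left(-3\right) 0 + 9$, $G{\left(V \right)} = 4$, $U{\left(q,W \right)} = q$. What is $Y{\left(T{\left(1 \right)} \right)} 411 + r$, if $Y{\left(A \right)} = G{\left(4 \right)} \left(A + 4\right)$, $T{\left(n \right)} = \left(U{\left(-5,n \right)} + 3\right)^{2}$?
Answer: $13161$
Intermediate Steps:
$T{\left(n \right)} = 4$ ($T{\left(n \right)} = \left(-5 + 3\right)^{2} = \left(-2\right)^{2} = 4$)
$r = 9$ ($r = \left(-15\right) 0 + 9 = 0 + 9 = 9$)
$Y{\left(A \right)} = 16 + 4 A$ ($Y{\left(A \right)} = 4 \left(A + 4\right) = 4 \left(4 + A\right) = 16 + 4 A$)
$Y{\left(T{\left(1 \right)} \right)} 411 + r = \left(16 + 4 \cdot 4\right) 411 + 9 = \left(16 + 16\right) 411 + 9 = 32 \cdot 411 + 9 = 13152 + 9 = 13161$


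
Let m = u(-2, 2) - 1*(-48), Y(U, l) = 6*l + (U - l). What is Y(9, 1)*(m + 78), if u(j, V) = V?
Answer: 1792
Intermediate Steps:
Y(U, l) = U + 5*l
m = 50 (m = 2 - 1*(-48) = 2 + 48 = 50)
Y(9, 1)*(m + 78) = (9 + 5*1)*(50 + 78) = (9 + 5)*128 = 14*128 = 1792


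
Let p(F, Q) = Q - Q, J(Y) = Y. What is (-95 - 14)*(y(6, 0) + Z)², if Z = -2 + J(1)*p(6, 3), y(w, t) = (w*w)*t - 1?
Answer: -981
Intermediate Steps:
y(w, t) = -1 + t*w² (y(w, t) = w²*t - 1 = t*w² - 1 = -1 + t*w²)
p(F, Q) = 0
Z = -2 (Z = -2 + 1*0 = -2 + 0 = -2)
(-95 - 14)*(y(6, 0) + Z)² = (-95 - 14)*((-1 + 0*6²) - 2)² = -109*((-1 + 0*36) - 2)² = -109*((-1 + 0) - 2)² = -109*(-1 - 2)² = -109*(-3)² = -109*9 = -981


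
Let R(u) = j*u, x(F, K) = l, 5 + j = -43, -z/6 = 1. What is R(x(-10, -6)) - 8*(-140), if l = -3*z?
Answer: 256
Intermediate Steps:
z = -6 (z = -6*1 = -6)
l = 18 (l = -3*(-6) = 18)
j = -48 (j = -5 - 43 = -48)
x(F, K) = 18
R(u) = -48*u
R(x(-10, -6)) - 8*(-140) = -48*18 - 8*(-140) = -864 - 1*(-1120) = -864 + 1120 = 256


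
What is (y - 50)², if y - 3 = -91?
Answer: 19044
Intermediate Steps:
y = -88 (y = 3 - 91 = -88)
(y - 50)² = (-88 - 50)² = (-138)² = 19044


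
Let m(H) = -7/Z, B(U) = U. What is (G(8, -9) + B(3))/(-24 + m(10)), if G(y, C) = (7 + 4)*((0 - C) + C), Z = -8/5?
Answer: -24/157 ≈ -0.15287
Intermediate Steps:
Z = -8/5 (Z = -8*⅕ = -8/5 ≈ -1.6000)
G(y, C) = 0 (G(y, C) = 11*(-C + C) = 11*0 = 0)
m(H) = 35/8 (m(H) = -7/(-8/5) = -7*(-5/8) = 35/8)
(G(8, -9) + B(3))/(-24 + m(10)) = (0 + 3)/(-24 + 35/8) = 3/(-157/8) = 3*(-8/157) = -24/157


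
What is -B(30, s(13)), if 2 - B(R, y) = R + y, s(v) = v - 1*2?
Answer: 39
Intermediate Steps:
s(v) = -2 + v (s(v) = v - 2 = -2 + v)
B(R, y) = 2 - R - y (B(R, y) = 2 - (R + y) = 2 + (-R - y) = 2 - R - y)
-B(30, s(13)) = -(2 - 1*30 - (-2 + 13)) = -(2 - 30 - 1*11) = -(2 - 30 - 11) = -1*(-39) = 39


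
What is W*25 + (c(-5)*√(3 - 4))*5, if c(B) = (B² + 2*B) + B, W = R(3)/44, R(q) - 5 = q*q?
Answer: 175/22 + 50*I ≈ 7.9545 + 50.0*I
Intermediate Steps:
R(q) = 5 + q² (R(q) = 5 + q*q = 5 + q²)
W = 7/22 (W = (5 + 3²)/44 = (5 + 9)*(1/44) = 14*(1/44) = 7/22 ≈ 0.31818)
c(B) = B² + 3*B
W*25 + (c(-5)*√(3 - 4))*5 = (7/22)*25 + ((-5*(3 - 5))*√(3 - 4))*5 = 175/22 + ((-5*(-2))*√(-1))*5 = 175/22 + (10*I)*5 = 175/22 + 50*I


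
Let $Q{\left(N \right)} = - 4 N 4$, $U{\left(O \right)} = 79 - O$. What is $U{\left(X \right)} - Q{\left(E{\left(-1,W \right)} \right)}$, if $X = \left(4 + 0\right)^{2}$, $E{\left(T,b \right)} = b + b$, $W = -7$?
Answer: $-161$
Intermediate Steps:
$E{\left(T,b \right)} = 2 b$
$X = 16$ ($X = 4^{2} = 16$)
$Q{\left(N \right)} = - 16 N$
$U{\left(X \right)} - Q{\left(E{\left(-1,W \right)} \right)} = \left(79 - 16\right) - - 16 \cdot 2 \left(-7\right) = \left(79 - 16\right) - \left(-16\right) \left(-14\right) = 63 - 224 = -161$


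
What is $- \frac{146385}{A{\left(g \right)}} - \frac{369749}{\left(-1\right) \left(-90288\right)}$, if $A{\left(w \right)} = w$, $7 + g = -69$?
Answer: $\frac{173535631}{90288} \approx 1922.0$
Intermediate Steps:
$g = -76$ ($g = -7 - 69 = -76$)
$- \frac{146385}{A{\left(g \right)}} - \frac{369749}{\left(-1\right) \left(-90288\right)} = - \frac{146385}{-76} - \frac{369749}{\left(-1\right) \left(-90288\right)} = \left(-146385\right) \left(- \frac{1}{76}\right) - \frac{369749}{90288} = \frac{146385}{76} - \frac{369749}{90288} = \frac{173535631}{90288}$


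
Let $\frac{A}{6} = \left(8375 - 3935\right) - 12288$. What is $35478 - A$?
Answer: $82566$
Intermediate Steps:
$A = -47088$ ($A = 6 \left(\left(8375 - 3935\right) - 12288\right) = 6 \left(4440 - 12288\right) = 6 \left(-7848\right) = -47088$)
$35478 - A = 35478 - -47088 = 35478 + 47088 = 82566$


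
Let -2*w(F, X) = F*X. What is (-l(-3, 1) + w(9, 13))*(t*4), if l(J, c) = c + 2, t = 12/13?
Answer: -2952/13 ≈ -227.08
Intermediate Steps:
t = 12/13 (t = 12*(1/13) = 12/13 ≈ 0.92308)
w(F, X) = -F*X/2
l(J, c) = 2 + c
(-l(-3, 1) + w(9, 13))*(t*4) = (-(2 + 1) - ½*9*13)*((12/13)*4) = (-1*3 - 117/2)*(48/13) = (-3 - 117/2)*(48/13) = -123/2*48/13 = -2952/13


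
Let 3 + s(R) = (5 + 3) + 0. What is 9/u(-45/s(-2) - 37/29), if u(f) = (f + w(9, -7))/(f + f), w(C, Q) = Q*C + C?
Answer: 1341/466 ≈ 2.8777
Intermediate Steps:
s(R) = 5 (s(R) = -3 + ((5 + 3) + 0) = -3 + (8 + 0) = -3 + 8 = 5)
w(C, Q) = C + C*Q (w(C, Q) = C*Q + C = C + C*Q)
u(f) = (-54 + f)/(2*f) (u(f) = (f + 9*(1 - 7))/(f + f) = (f + 9*(-6))/((2*f)) = (f - 54)*(1/(2*f)) = (-54 + f)*(1/(2*f)) = (-54 + f)/(2*f))
9/u(-45/s(-2) - 37/29) = 9/(((-54 + (-45/5 - 37/29))/(2*(-45/5 - 37/29)))) = 9/(((-54 + (-45*⅕ - 37*1/29))/(2*(-45*⅕ - 37*1/29)))) = 9/(((-54 + (-9 - 37/29))/(2*(-9 - 37/29)))) = 9/(((-54 - 298/29)/(2*(-298/29)))) = 9/(((½)*(-29/298)*(-1864/29))) = 9/(466/149) = 9*(149/466) = 1341/466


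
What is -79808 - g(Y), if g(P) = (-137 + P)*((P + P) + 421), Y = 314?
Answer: -265481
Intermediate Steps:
g(P) = (-137 + P)*(421 + 2*P) (g(P) = (-137 + P)*(2*P + 421) = (-137 + P)*(421 + 2*P))
-79808 - g(Y) = -79808 - (-57677 + 2*314² + 147*314) = -79808 - (-57677 + 2*98596 + 46158) = -79808 - (-57677 + 197192 + 46158) = -79808 - 1*185673 = -79808 - 185673 = -265481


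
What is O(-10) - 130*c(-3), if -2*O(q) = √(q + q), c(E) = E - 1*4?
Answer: 910 - I*√5 ≈ 910.0 - 2.2361*I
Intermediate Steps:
c(E) = -4 + E (c(E) = E - 4 = -4 + E)
O(q) = -√2*√q/2 (O(q) = -√(q + q)/2 = -√2*√q/2)
O(-10) - 130*c(-3) = -√2*√(-10)/2 - 130*(-4 - 3) = -√2*I*√10/2 - 130*(-7) = -I*√5 + 910 = 910 - I*√5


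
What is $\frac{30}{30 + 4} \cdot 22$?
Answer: $\frac{330}{17} \approx 19.412$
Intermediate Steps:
$\frac{30}{30 + 4} \cdot 22 = \frac{30}{34} \cdot 22 = 30 \cdot \frac{1}{34} \cdot 22 = \frac{15}{17} \cdot 22 = \frac{330}{17}$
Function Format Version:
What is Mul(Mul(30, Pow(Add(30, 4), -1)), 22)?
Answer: Rational(330, 17) ≈ 19.412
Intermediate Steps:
Mul(Mul(30, Pow(Add(30, 4), -1)), 22) = Mul(Mul(30, Pow(34, -1)), 22) = Mul(Mul(30, Rational(1, 34)), 22) = Mul(Rational(15, 17), 22) = Rational(330, 17)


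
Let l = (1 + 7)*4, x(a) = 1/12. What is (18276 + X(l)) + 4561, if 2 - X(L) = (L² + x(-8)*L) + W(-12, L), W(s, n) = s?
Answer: 65473/3 ≈ 21824.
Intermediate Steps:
x(a) = 1/12
l = 32 (l = 8*4 = 32)
X(L) = 14 - L² - L/12 (X(L) = 2 - ((L² + L/12) - 12) = 2 - (-12 + L² + L/12) = 2 + (12 - L² - L/12) = 14 - L² - L/12)
(18276 + X(l)) + 4561 = (18276 + (14 - 1*32² - 1/12*32)) + 4561 = (18276 + (14 - 1*1024 - 8/3)) + 4561 = (18276 + (14 - 1024 - 8/3)) + 4561 = (18276 - 3038/3) + 4561 = 51790/3 + 4561 = 65473/3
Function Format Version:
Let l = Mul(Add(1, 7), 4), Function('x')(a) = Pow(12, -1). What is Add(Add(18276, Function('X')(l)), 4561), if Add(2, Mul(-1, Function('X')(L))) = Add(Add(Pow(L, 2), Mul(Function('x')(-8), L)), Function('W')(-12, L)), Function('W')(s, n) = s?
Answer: Rational(65473, 3) ≈ 21824.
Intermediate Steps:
Function('x')(a) = Rational(1, 12)
l = 32 (l = Mul(8, 4) = 32)
Function('X')(L) = Add(14, Mul(-1, Pow(L, 2)), Mul(Rational(-1, 12), L)) (Function('X')(L) = Add(2, Mul(-1, Add(Add(Pow(L, 2), Mul(Rational(1, 12), L)), -12))) = Add(2, Mul(-1, Add(-12, Pow(L, 2), Mul(Rational(1, 12), L)))) = Add(2, Add(12, Mul(-1, Pow(L, 2)), Mul(Rational(-1, 12), L))) = Add(14, Mul(-1, Pow(L, 2)), Mul(Rational(-1, 12), L)))
Add(Add(18276, Function('X')(l)), 4561) = Add(Add(18276, Add(14, Mul(-1, Pow(32, 2)), Mul(Rational(-1, 12), 32))), 4561) = Add(Add(18276, Add(14, Mul(-1, 1024), Rational(-8, 3))), 4561) = Add(Add(18276, Add(14, -1024, Rational(-8, 3))), 4561) = Add(Add(18276, Rational(-3038, 3)), 4561) = Add(Rational(51790, 3), 4561) = Rational(65473, 3)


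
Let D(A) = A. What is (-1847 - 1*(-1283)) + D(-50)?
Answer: -614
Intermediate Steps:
(-1847 - 1*(-1283)) + D(-50) = (-1847 - 1*(-1283)) - 50 = (-1847 + 1283) - 50 = -564 - 50 = -614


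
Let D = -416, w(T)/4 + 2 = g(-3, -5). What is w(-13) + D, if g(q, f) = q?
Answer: -436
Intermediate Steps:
w(T) = -20 (w(T) = -8 + 4*(-3) = -8 - 12 = -20)
w(-13) + D = -20 - 416 = -436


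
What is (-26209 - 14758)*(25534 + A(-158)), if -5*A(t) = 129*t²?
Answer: 126698067362/5 ≈ 2.5340e+10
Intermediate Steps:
A(t) = -129*t²/5
(-26209 - 14758)*(25534 + A(-158)) = (-26209 - 14758)*(25534 - 129/5*(-158)²) = -40967*(25534 - 129/5*24964) = -40967*(25534 - 3220356/5) = -40967*(-3092686/5) = 126698067362/5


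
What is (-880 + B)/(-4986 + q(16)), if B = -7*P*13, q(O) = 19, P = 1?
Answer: 971/4967 ≈ 0.19549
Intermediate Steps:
B = -91 (B = -7*1*13 = -7*13 = -91)
(-880 + B)/(-4986 + q(16)) = (-880 - 91)/(-4986 + 19) = -971/(-4967) = -971*(-1/4967) = 971/4967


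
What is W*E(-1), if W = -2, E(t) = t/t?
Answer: -2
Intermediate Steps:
E(t) = 1
W*E(-1) = -2*1 = -2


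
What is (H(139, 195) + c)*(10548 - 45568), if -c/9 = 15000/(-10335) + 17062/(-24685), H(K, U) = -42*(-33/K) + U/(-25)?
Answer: -355245275753220/472821427 ≈ -7.5133e+5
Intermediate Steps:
H(K, U) = 1386/K - U/25 (H(K, U) = -42*(-33/K) + U*(-1/25) = -42*(-33/K) - U/25 = -(-1386)/K - U/25 = 1386/K - U/25)
c = 327966462/17007965 (c = -9*(15000/(-10335) + 17062/(-24685)) = -9*(15000*(-1/10335) + 17062*(-1/24685)) = -9*(-1000/689 - 17062/24685) = -9*(-36440718/17007965) = 327966462/17007965 ≈ 19.283)
(H(139, 195) + c)*(10548 - 45568) = ((1386/139 - 1/25*195) + 327966462/17007965)*(10548 - 45568) = ((1386*(1/139) - 39/5) + 327966462/17007965)*(-35020) = ((1386/139 - 39/5) + 327966462/17007965)*(-35020) = (1509/695 + 327966462/17007965)*(-35020) = (10144068411/472821427)*(-35020) = -355245275753220/472821427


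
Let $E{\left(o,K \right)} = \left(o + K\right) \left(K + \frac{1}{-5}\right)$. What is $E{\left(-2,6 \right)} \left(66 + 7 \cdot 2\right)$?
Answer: $1856$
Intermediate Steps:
$E{\left(o,K \right)} = \left(- \frac{1}{5} + K\right) \left(K + o\right)$ ($E{\left(o,K \right)} = \left(K + o\right) \left(K - \frac{1}{5}\right) = \left(K + o\right) \left(- \frac{1}{5} + K\right) = \left(- \frac{1}{5} + K\right) \left(K + o\right)$)
$E{\left(-2,6 \right)} \left(66 + 7 \cdot 2\right) = \left(6^{2} - \frac{6}{5} - - \frac{2}{5} + 6 \left(-2\right)\right) \left(66 + 7 \cdot 2\right) = \left(36 - \frac{6}{5} + \frac{2}{5} - 12\right) \left(66 + 14\right) = \frac{116}{5} \cdot 80 = 1856$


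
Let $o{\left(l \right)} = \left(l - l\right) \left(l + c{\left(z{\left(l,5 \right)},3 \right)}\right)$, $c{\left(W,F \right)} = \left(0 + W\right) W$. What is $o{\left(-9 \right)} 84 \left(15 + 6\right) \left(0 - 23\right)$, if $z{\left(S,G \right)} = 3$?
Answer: $0$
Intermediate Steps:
$c{\left(W,F \right)} = W^{2}$ ($c{\left(W,F \right)} = W W = W^{2}$)
$o{\left(l \right)} = 0$ ($o{\left(l \right)} = \left(l - l\right) \left(l + 3^{2}\right) = 0 \left(l + 9\right) = 0 \left(9 + l\right) = 0$)
$o{\left(-9 \right)} 84 \left(15 + 6\right) \left(0 - 23\right) = 0 \cdot 84 \left(15 + 6\right) \left(0 - 23\right) = 0 \cdot 21 \left(-23\right) = 0 \left(-483\right) = 0$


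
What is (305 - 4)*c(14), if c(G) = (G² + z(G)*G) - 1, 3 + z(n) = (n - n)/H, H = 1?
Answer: 46053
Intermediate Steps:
z(n) = -3 (z(n) = -3 + (n - n)/1 = -3 + 0*1 = -3 + 0 = -3)
c(G) = -1 + G² - 3*G (c(G) = (G² - 3*G) - 1 = -1 + G² - 3*G)
(305 - 4)*c(14) = (305 - 4)*(-1 + 14² - 3*14) = 301*(-1 + 196 - 42) = 301*153 = 46053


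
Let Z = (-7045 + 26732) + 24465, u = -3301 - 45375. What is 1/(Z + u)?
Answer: -1/4524 ≈ -0.00022104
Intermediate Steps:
u = -48676
Z = 44152 (Z = 19687 + 24465 = 44152)
1/(Z + u) = 1/(44152 - 48676) = 1/(-4524) = -1/4524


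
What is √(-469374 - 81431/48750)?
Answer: I*√1784800986618/1950 ≈ 685.11*I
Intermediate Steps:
√(-469374 - 81431/48750) = √(-22882063931/48750) = I*√1784800986618/1950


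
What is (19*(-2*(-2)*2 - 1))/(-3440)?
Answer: -133/3440 ≈ -0.038663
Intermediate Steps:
(19*(-2*(-2)*2 - 1))/(-3440) = (19*(4*2 - 1))*(-1/3440) = (19*(8 - 1))*(-1/3440) = (19*7)*(-1/3440) = 133*(-1/3440) = -133/3440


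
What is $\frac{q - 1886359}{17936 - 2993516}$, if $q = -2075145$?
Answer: $\frac{990376}{743895} \approx 1.3313$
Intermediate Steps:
$\frac{q - 1886359}{17936 - 2993516} = \frac{-2075145 - 1886359}{17936 - 2993516} = - \frac{3961504}{-2975580} = \left(-3961504\right) \left(- \frac{1}{2975580}\right) = \frac{990376}{743895}$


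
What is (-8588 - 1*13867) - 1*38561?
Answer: -61016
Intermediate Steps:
(-8588 - 1*13867) - 1*38561 = (-8588 - 13867) - 38561 = -22455 - 38561 = -61016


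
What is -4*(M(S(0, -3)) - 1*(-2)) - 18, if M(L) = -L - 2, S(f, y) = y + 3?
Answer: -18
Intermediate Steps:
S(f, y) = 3 + y
M(L) = -2 - L
-4*(M(S(0, -3)) - 1*(-2)) - 18 = -4*((-2 - (3 - 3)) - 1*(-2)) - 18 = -4*((-2 - 1*0) + 2) - 18 = -4*((-2 + 0) + 2) - 18 = -4*(-2 + 2) - 18 = -4*0 - 18 = 0 - 18 = -18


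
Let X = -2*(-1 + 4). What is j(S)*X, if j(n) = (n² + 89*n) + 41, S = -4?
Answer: 1794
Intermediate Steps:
j(n) = 41 + n² + 89*n
X = -6 (X = -2*3 = -6)
j(S)*X = (41 + (-4)² + 89*(-4))*(-6) = (41 + 16 - 356)*(-6) = -299*(-6) = 1794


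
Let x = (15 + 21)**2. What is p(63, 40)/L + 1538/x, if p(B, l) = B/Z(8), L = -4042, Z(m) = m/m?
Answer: 1533737/1309608 ≈ 1.1711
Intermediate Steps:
x = 1296 (x = 36**2 = 1296)
Z(m) = 1
p(B, l) = B (p(B, l) = B/1 = B*1 = B)
p(63, 40)/L + 1538/x = 63/(-4042) + 1538/1296 = 63*(-1/4042) + 1538*(1/1296) = -63/4042 + 769/648 = 1533737/1309608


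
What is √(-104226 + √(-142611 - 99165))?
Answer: √(-104226 + 12*I*√1679) ≈ 0.7615 + 322.84*I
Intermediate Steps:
√(-104226 + √(-142611 - 99165)) = √(-104226 + √(-241776)) = √(-104226 + 12*I*√1679)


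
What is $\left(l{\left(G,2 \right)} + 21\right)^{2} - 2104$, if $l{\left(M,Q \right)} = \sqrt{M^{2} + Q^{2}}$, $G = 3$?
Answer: $-1650 + 42 \sqrt{13} \approx -1498.6$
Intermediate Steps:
$\left(l{\left(G,2 \right)} + 21\right)^{2} - 2104 = \left(\sqrt{3^{2} + 2^{2}} + 21\right)^{2} - 2104 = \left(\sqrt{9 + 4} + 21\right)^{2} - 2104 = \left(\sqrt{13} + 21\right)^{2} - 2104 = \left(21 + \sqrt{13}\right)^{2} - 2104 = -2104 + \left(21 + \sqrt{13}\right)^{2}$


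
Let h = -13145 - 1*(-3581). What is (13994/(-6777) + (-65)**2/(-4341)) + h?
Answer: -93817428509/9806319 ≈ -9567.0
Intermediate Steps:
h = -9564 (h = -13145 + 3581 = -9564)
(13994/(-6777) + (-65)**2/(-4341)) + h = (13994/(-6777) + (-65)**2/(-4341)) - 9564 = (13994*(-1/6777) + 4225*(-1/4341)) - 9564 = (-13994/6777 - 4225/4341) - 9564 = -29793593/9806319 - 9564 = -93817428509/9806319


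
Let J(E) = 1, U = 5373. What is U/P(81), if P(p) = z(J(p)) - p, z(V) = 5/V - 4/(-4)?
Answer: -1791/25 ≈ -71.640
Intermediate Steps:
z(V) = 1 + 5/V (z(V) = 5/V - 4*(-¼) = 5/V + 1 = 1 + 5/V)
P(p) = 6 - p (P(p) = (5 + 1)/1 - p = 1*6 - p = 6 - p)
U/P(81) = 5373/(6 - 1*81) = 5373/(6 - 81) = 5373/(-75) = 5373*(-1/75) = -1791/25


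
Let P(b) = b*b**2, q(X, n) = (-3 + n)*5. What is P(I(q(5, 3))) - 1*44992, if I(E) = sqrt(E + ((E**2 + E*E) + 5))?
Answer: -44992 + 5*sqrt(5) ≈ -44981.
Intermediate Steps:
q(X, n) = -15 + 5*n
I(E) = sqrt(5 + E + 2*E**2) (I(E) = sqrt(E + ((E**2 + E**2) + 5)) = sqrt(E + (2*E**2 + 5)) = sqrt(E + (5 + 2*E**2)) = sqrt(5 + E + 2*E**2))
P(b) = b**3
P(I(q(5, 3))) - 1*44992 = (sqrt(5 + (-15 + 5*3) + 2*(-15 + 5*3)**2))**3 - 1*44992 = (sqrt(5 + (-15 + 15) + 2*(-15 + 15)**2))**3 - 44992 = (sqrt(5 + 0 + 2*0**2))**3 - 44992 = (sqrt(5 + 0 + 2*0))**3 - 44992 = (sqrt(5 + 0 + 0))**3 - 44992 = (sqrt(5))**3 - 44992 = 5*sqrt(5) - 44992 = -44992 + 5*sqrt(5)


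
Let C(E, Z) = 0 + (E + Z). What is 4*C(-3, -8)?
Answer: -44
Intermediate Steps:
C(E, Z) = E + Z
4*C(-3, -8) = 4*(-3 - 8) = 4*(-11) = -44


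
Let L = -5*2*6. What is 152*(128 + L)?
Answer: 10336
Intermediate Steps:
L = -60 (L = -10*6 = -60)
152*(128 + L) = 152*(128 - 60) = 152*68 = 10336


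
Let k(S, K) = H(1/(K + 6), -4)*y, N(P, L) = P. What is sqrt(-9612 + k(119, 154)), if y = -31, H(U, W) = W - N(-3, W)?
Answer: I*sqrt(9581) ≈ 97.883*I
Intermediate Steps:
H(U, W) = 3 + W (H(U, W) = W - 1*(-3) = W + 3 = 3 + W)
k(S, K) = 31 (k(S, K) = (3 - 4)*(-31) = -1*(-31) = 31)
sqrt(-9612 + k(119, 154)) = sqrt(-9612 + 31) = sqrt(-9581) = I*sqrt(9581)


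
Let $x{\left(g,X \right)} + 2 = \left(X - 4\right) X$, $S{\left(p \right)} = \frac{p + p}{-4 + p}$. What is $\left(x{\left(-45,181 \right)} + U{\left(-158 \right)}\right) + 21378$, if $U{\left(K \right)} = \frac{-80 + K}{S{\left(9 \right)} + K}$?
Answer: $\frac{20618013}{386} \approx 53415.0$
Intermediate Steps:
$S{\left(p \right)} = \frac{2 p}{-4 + p}$
$x{\left(g,X \right)} = -2 + X \left(-4 + X\right)$ ($x{\left(g,X \right)} = -2 + \left(X - 4\right) X = -2 + \left(-4 + X\right) X = -2 + X \left(-4 + X\right)$)
$U{\left(K \right)} = \frac{-80 + K}{\frac{18}{5} + K}$ ($U{\left(K \right)} = \frac{-80 + K}{2 \cdot 9 \frac{1}{-4 + 9} + K} = \frac{-80 + K}{2 \cdot 9 \cdot \frac{1}{5} + K} = \frac{-80 + K}{\frac{18}{5} + K}$)
$\left(x{\left(-45,181 \right)} + U{\left(-158 \right)}\right) + 21378 = \left(\left(-2 + 181^{2} - 724\right) + \frac{5 \left(-80 - 158\right)}{18 + 5 \left(-158\right)}\right) + 21378 = \left(\left(-2 + 32761 - 724\right) + 5 \frac{1}{18 - 790} \left(-238\right)\right) + 21378 = \left(32035 + 5 \frac{1}{-772} \left(-238\right)\right) + 21378 = \left(32035 + 5 \left(- \frac{1}{772}\right) \left(-238\right)\right) + 21378 = \left(32035 + \frac{595}{386}\right) + 21378 = \frac{12366105}{386} + 21378 = \frac{20618013}{386}$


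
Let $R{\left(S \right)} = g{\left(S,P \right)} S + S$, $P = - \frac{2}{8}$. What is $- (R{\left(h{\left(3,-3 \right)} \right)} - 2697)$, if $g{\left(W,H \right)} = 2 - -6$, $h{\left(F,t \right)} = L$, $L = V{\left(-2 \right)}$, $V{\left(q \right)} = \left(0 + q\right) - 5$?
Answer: $2760$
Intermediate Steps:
$V{\left(q \right)} = -5 + q$ ($V{\left(q \right)} = q - 5 = -5 + q$)
$L = -7$ ($L = -5 - 2 = -7$)
$h{\left(F,t \right)} = -7$
$P = - \frac{1}{4}$ ($P = \left(-2\right) \frac{1}{8} = - \frac{1}{4} \approx -0.25$)
$g{\left(W,H \right)} = 8$ ($g{\left(W,H \right)} = 2 + 6 = 8$)
$R{\left(S \right)} = 9 S$ ($R{\left(S \right)} = 8 S + S = 9 S$)
$- (R{\left(h{\left(3,-3 \right)} \right)} - 2697) = - (9 \left(-7\right) - 2697) = - (-63 - 2697) = \left(-1\right) \left(-2760\right) = 2760$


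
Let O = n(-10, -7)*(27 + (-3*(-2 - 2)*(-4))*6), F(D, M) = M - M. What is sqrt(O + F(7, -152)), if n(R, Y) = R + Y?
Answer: 3*sqrt(493) ≈ 66.611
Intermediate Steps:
F(D, M) = 0
O = 4437 (O = (-10 - 7)*(27 + (-3*(-2 - 2)*(-4))*6) = -17*(27 + (-3*(-4)*(-4))*6) = -17*(27 + (12*(-4))*6) = -17*(27 - 48*6) = -17*(27 - 288) = -17*(-261) = 4437)
sqrt(O + F(7, -152)) = sqrt(4437 + 0) = sqrt(4437) = 3*sqrt(493)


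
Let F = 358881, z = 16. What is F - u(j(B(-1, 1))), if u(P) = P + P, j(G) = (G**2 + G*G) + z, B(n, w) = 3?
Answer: 358813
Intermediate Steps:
j(G) = 16 + 2*G**2 (j(G) = (G**2 + G*G) + 16 = (G**2 + G**2) + 16 = 2*G**2 + 16 = 16 + 2*G**2)
u(P) = 2*P
F - u(j(B(-1, 1))) = 358881 - 2*(16 + 2*3**2) = 358881 - 2*(16 + 2*9) = 358881 - 2*(16 + 18) = 358881 - 2*34 = 358881 - 1*68 = 358881 - 68 = 358813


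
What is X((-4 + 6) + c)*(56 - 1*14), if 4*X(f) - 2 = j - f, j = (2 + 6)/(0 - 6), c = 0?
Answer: -14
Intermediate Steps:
j = -4/3 (j = 8/(-6) = 8*(-⅙) = -4/3 ≈ -1.3333)
X(f) = ⅙ - f/4 (X(f) = ½ + (-4/3 - f)/4 = ½ + (-⅓ - f/4) = ⅙ - f/4)
X((-4 + 6) + c)*(56 - 1*14) = (⅙ - ((-4 + 6) + 0)/4)*(56 - 1*14) = (⅙ - (2 + 0)/4)*(56 - 14) = (⅙ - ¼*2)*42 = (⅙ - ½)*42 = -⅓*42 = -14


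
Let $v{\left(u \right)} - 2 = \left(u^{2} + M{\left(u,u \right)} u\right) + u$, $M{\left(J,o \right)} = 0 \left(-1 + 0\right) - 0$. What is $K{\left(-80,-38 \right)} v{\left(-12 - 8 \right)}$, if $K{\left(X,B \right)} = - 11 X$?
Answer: $336160$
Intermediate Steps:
$M{\left(J,o \right)} = 0$ ($M{\left(J,o \right)} = 0 \left(-1\right) + 0 = 0 + 0 = 0$)
$v{\left(u \right)} = 2 + u + u^{2}$ ($v{\left(u \right)} = 2 + \left(\left(u^{2} + 0 u\right) + u\right) = 2 + \left(\left(u^{2} + 0\right) + u\right) = 2 + \left(u^{2} + u\right) = 2 + \left(u + u^{2}\right) = 2 + u + u^{2}$)
$K{\left(-80,-38 \right)} v{\left(-12 - 8 \right)} = \left(-11\right) \left(-80\right) \left(2 - 20 + \left(-12 - 8\right)^{2}\right) = 880 \left(2 - 20 + \left(-12 - 8\right)^{2}\right) = 880 \left(2 - 20 + \left(-20\right)^{2}\right) = 880 \left(2 - 20 + 400\right) = 880 \cdot 382 = 336160$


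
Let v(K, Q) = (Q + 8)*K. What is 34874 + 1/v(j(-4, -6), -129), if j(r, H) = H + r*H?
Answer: 75955571/2178 ≈ 34874.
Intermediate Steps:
j(r, H) = H + H*r
v(K, Q) = K*(8 + Q) (v(K, Q) = (8 + Q)*K = K*(8 + Q))
34874 + 1/v(j(-4, -6), -129) = 34874 + 1/((-6*(1 - 4))*(8 - 129)) = 34874 + 1/(-6*(-3)*(-121)) = 34874 + 1/(18*(-121)) = 34874 + 1/(-2178) = 34874 - 1/2178 = 75955571/2178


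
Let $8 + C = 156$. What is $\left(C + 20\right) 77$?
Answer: $12936$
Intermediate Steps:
$C = 148$ ($C = -8 + 156 = 148$)
$\left(C + 20\right) 77 = \left(148 + 20\right) 77 = 168 \cdot 77 = 12936$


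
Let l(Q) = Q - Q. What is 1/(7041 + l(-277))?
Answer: 1/7041 ≈ 0.00014203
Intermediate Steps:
l(Q) = 0
1/(7041 + l(-277)) = 1/(7041 + 0) = 1/7041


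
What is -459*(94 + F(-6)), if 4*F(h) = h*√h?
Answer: -43146 + 1377*I*√6/2 ≈ -43146.0 + 1686.5*I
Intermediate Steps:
F(h) = h^(3/2)/4 (F(h) = (h*√h)/4 = h^(3/2)/4)
-459*(94 + F(-6)) = -459*(94 + (-6)^(3/2)/4) = -459*(94 + (-6*I*√6)/4) = -459*(94 - 3*I*√6/2) = -43146 + 1377*I*√6/2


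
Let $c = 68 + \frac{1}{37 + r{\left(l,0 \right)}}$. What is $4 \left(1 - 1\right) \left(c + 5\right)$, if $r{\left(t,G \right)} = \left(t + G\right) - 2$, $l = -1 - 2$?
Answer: $0$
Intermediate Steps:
$l = -3$
$r{\left(t,G \right)} = -2 + G + t$ ($r{\left(t,G \right)} = \left(G + t\right) - 2 = -2 + G + t$)
$c = \frac{2177}{32}$ ($c = 68 + \frac{1}{37 - 5} = 68 + \frac{1}{32} = \frac{2177}{32} \approx 68.031$)
$4 \left(1 - 1\right) \left(c + 5\right) = 4 \left(1 - 1\right) \left(\frac{2177}{32} + 5\right) = 4 \cdot 0 \cdot \frac{2337}{32} = 0 \cdot \frac{2337}{32} = 0$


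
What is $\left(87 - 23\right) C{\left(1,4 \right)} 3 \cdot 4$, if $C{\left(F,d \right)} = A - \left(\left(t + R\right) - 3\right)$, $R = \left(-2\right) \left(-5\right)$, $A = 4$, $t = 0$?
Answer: $-2304$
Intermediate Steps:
$R = 10$
$C{\left(F,d \right)} = -3$ ($C{\left(F,d \right)} = 4 - \left(\left(0 + 10\right) - 3\right) = 4 - \left(10 + \left(-5 + 2\right)\right) = 4 - \left(10 - 3\right) = 4 - 7 = -3$)
$\left(87 - 23\right) C{\left(1,4 \right)} 3 \cdot 4 = \left(87 - 23\right) \left(-3\right) 3 \cdot 4 = 64 \left(\left(-9\right) 4\right) = 64 \left(-36\right) = -2304$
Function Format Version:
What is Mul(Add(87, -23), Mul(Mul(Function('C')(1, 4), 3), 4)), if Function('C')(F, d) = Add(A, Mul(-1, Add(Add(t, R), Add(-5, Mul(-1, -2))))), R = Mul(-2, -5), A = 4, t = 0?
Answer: -2304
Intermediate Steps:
R = 10
Function('C')(F, d) = -3 (Function('C')(F, d) = Add(4, Mul(-1, Add(Add(0, 10), Add(-5, Mul(-1, -2))))) = Add(4, Mul(-1, Add(10, Add(-5, 2)))) = Add(4, Mul(-1, Add(10, -3))) = Add(4, Mul(-1, 7)) = Add(4, -7) = -3)
Mul(Add(87, -23), Mul(Mul(Function('C')(1, 4), 3), 4)) = Mul(Add(87, -23), Mul(Mul(-3, 3), 4)) = Mul(64, Mul(-9, 4)) = Mul(64, -36) = -2304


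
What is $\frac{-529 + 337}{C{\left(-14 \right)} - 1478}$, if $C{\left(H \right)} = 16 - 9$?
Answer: $\frac{192}{1471} \approx 0.13052$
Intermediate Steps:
$C{\left(H \right)} = 7$ ($C{\left(H \right)} = 16 - 9 = 7$)
$\frac{-529 + 337}{C{\left(-14 \right)} - 1478} = \frac{-529 + 337}{7 - 1478} = - \frac{192}{-1471} = \left(-192\right) \left(- \frac{1}{1471}\right) = \frac{192}{1471}$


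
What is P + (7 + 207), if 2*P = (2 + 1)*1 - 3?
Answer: 214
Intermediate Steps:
P = 0 (P = ((2 + 1)*1 - 3)/2 = (3*1 - 3)/2 = (3 - 3)/2 = (½)*0 = 0)
P + (7 + 207) = 0 + (7 + 207) = 0 + 214 = 214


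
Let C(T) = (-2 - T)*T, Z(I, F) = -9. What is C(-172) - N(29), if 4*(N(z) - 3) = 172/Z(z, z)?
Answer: -263144/9 ≈ -29238.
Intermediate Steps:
N(z) = -16/9 (N(z) = 3 + (172/(-9))/4 = 3 + (172*(-⅑))/4 = 3 + (¼)*(-172/9) = 3 - 43/9 = -16/9)
C(T) = T*(-2 - T)
C(-172) - N(29) = -1*(-172)*(2 - 172) - 1*(-16/9) = -1*(-172)*(-170) + 16/9 = -29240 + 16/9 = -263144/9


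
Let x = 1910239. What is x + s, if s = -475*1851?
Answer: 1031014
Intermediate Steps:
s = -879225
x + s = 1910239 - 879225 = 1031014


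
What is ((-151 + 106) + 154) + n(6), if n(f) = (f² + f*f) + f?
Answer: 187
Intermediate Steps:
n(f) = f + 2*f² (n(f) = (f² + f²) + f = 2*f² + f = f + 2*f²)
((-151 + 106) + 154) + n(6) = ((-151 + 106) + 154) + 6*(1 + 2*6) = (-45 + 154) + 6*(1 + 12) = 109 + 6*13 = 109 + 78 = 187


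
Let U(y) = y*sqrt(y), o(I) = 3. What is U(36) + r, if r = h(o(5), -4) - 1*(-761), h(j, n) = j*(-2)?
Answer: 971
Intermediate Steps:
U(y) = y**(3/2)
h(j, n) = -2*j
r = 755 (r = -2*3 - 1*(-761) = -6 + 761 = 755)
U(36) + r = 36**(3/2) + 755 = 216 + 755 = 971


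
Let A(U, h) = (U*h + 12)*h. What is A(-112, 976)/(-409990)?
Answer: 10667680/40999 ≈ 260.19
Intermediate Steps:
A(U, h) = h*(12 + U*h) (A(U, h) = (12 + U*h)*h = h*(12 + U*h))
A(-112, 976)/(-409990) = (976*(12 - 112*976))/(-409990) = (976*(12 - 109312))*(-1/409990) = (976*(-109300))*(-1/409990) = -106676800*(-1/409990) = 10667680/40999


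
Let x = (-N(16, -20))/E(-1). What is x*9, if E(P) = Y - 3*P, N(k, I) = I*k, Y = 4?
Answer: 2880/7 ≈ 411.43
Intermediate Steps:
E(P) = 4 - 3*P
x = 320/7 (x = (-(-20)*16)/(4 - 3*(-1)) = (-1*(-320))/(4 + 3) = 320/7 ≈ 45.714)
x*9 = (320/7)*9 = 2880/7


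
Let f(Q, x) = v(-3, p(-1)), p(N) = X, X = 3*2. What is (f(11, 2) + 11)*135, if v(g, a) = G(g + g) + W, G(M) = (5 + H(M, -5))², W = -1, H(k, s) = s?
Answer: 1350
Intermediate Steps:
G(M) = 0 (G(M) = (5 - 5)² = 0² = 0)
X = 6
p(N) = 6
v(g, a) = -1 (v(g, a) = 0 - 1 = -1)
f(Q, x) = -1
(f(11, 2) + 11)*135 = (-1 + 11)*135 = 10*135 = 1350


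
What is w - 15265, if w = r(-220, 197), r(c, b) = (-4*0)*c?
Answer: -15265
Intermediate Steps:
r(c, b) = 0 (r(c, b) = 0*c = 0)
w = 0
w - 15265 = 0 - 15265 = -15265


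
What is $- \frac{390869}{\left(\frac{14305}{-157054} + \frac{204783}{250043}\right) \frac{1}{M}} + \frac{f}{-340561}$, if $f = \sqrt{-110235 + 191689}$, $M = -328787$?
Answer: $\frac{5046724159691295439766}{28585124167} - \frac{\sqrt{81454}}{340561} \approx 1.7655 \cdot 10^{11}$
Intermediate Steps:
$f = \sqrt{81454} \approx 285.4$
$- \frac{390869}{\left(\frac{14305}{-157054} + \frac{204783}{250043}\right) \frac{1}{M}} + \frac{f}{-340561} = - \frac{390869}{\left(\frac{14305}{-157054} + \frac{204783}{250043}\right) \frac{1}{-328787}} + \frac{\sqrt{81454}}{-340561} = - \frac{390869}{\left(14305 \left(- \frac{1}{157054}\right) + 204783 \cdot \frac{1}{250043}\right) \left(- \frac{1}{328787}\right)} + \sqrt{81454} \left(- \frac{1}{340561}\right) = - \frac{390869}{\left(- \frac{14305}{157054} + \frac{204783}{250043}\right) \left(- \frac{1}{328787}\right)} - \frac{\sqrt{81454}}{340561} = - \frac{390869}{\frac{28585124167}{39270253322} \left(- \frac{1}{328787}\right)} - \frac{\sqrt{81454}}{340561} = - \frac{390869}{- \frac{28585124167}{12911548778980414}} - \frac{\sqrt{81454}}{340561} = \left(-390869\right) \left(- \frac{12911548778980414}{28585124167}\right) - \frac{\sqrt{81454}}{340561} = \frac{5046724159691295439766}{28585124167} - \frac{\sqrt{81454}}{340561}$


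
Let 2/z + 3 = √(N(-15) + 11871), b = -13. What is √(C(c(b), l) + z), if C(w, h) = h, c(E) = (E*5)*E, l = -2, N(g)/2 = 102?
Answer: √(-72776079 + 30165*√483)/6033 ≈ 1.4076*I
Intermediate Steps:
N(g) = 204 (N(g) = 2*102 = 204)
c(E) = 5*E² (c(E) = (5*E)*E = 5*E²)
z = 2/(-3 + 5*√483) (z = 2/(-3 + √(204 + 11871)) = 2/(-3 + √12075) = 2/(-3 + 5*√483) ≈ 0.018711)
√(C(c(b), l) + z) = √(-2 + (1/2011 + 5*√483/6033)) = √(-4021/2011 + 5*√483/6033)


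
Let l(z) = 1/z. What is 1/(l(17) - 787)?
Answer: -17/13378 ≈ -0.0012707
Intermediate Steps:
1/(l(17) - 787) = 1/(1/17 - 787) = 1/(-13378/17) = -17/13378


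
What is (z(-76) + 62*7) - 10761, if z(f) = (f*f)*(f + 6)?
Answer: -414647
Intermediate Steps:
z(f) = f**2*(6 + f)
(z(-76) + 62*7) - 10761 = ((-76)**2*(6 - 76) + 62*7) - 10761 = (5776*(-70) + 434) - 10761 = (-404320 + 434) - 10761 = -403886 - 10761 = -414647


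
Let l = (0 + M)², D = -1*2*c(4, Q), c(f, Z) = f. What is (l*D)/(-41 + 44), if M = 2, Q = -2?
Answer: -32/3 ≈ -10.667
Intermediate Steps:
D = -8 (D = -1*2*4 = -2*4 = -1*8 = -8)
l = 4 (l = (0 + 2)² = 2² = 4)
(l*D)/(-41 + 44) = (4*(-8))/(-41 + 44) = -32/3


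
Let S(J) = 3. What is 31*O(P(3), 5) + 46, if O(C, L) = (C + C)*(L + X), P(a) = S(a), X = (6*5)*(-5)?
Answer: -26924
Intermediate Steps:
X = -150 (X = 30*(-5) = -150)
P(a) = 3
O(C, L) = 2*C*(-150 + L) (O(C, L) = (C + C)*(L - 150) = (2*C)*(-150 + L) = 2*C*(-150 + L))
31*O(P(3), 5) + 46 = 31*(2*3*(-150 + 5)) + 46 = 31*(2*3*(-145)) + 46 = 31*(-870) + 46 = -26970 + 46 = -26924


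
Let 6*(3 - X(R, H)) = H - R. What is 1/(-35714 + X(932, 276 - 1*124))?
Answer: -1/35581 ≈ -2.8105e-5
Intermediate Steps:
X(R, H) = 3 - H/6 + R/6 (X(R, H) = 3 - (H - R)/6 = 3 + (-H/6 + R/6) = 3 - H/6 + R/6)
1/(-35714 + X(932, 276 - 1*124)) = 1/(-35714 + (3 - (276 - 1*124)/6 + (⅙)*932)) = 1/(-35714 + (3 - (276 - 124)/6 + 466/3)) = 1/(-35714 + (3 - ⅙*152 + 466/3)) = 1/(-35714 + (3 - 76/3 + 466/3)) = 1/(-35714 + 133) = 1/(-35581) = -1/35581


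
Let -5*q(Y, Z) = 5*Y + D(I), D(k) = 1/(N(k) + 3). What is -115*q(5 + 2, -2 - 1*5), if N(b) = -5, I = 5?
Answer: 1587/2 ≈ 793.50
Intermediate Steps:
D(k) = -½ (D(k) = 1/(-5 + 3) = 1/(-2) = -½)
q(Y, Z) = ⅒ - Y (q(Y, Z) = -(5*Y - ½)/5 = -(-½ + 5*Y)/5 = ⅒ - Y)
-115*q(5 + 2, -2 - 1*5) = -115*(⅒ - (5 + 2)) = -115*(⅒ - 1*7) = -115*(⅒ - 7) = -115*(-69/10) = 1587/2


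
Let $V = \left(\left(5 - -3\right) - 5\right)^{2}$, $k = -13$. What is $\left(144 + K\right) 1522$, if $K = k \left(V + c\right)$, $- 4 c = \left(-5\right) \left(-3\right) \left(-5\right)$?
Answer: $- \frac{659787}{2} \approx -3.2989 \cdot 10^{5}$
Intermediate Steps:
$V = 9$ ($V = \left(\left(5 + 3\right) - 5\right)^{2} = \left(8 - 5\right)^{2} = 3^{2} = 9$)
$c = \frac{75}{4}$ ($c = - \frac{\left(-5\right) \left(-3\right) \left(-5\right)}{4} = - \frac{15 \left(-5\right)}{4} = \left(- \frac{1}{4}\right) \left(-75\right) = \frac{75}{4} \approx 18.75$)
$K = - \frac{1443}{4}$ ($K = - 13 \left(9 + \frac{75}{4}\right) = \left(-13\right) \frac{111}{4} = - \frac{1443}{4} \approx -360.75$)
$\left(144 + K\right) 1522 = \left(144 - \frac{1443}{4}\right) 1522 = \left(- \frac{867}{4}\right) 1522 = - \frac{659787}{2}$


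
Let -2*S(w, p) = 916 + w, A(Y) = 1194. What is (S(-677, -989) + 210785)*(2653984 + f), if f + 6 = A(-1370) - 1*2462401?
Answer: 81220398201/2 ≈ 4.0610e+10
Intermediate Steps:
S(w, p) = -458 - w/2 (S(w, p) = -(916 + w)/2 = -458 - w/2)
f = -2461213 (f = -6 + (1194 - 1*2462401) = -6 + (1194 - 2462401) = -6 - 2461207 = -2461213)
(S(-677, -989) + 210785)*(2653984 + f) = ((-458 - ½*(-677)) + 210785)*(2653984 - 2461213) = ((-458 + 677/2) + 210785)*192771 = (-239/2 + 210785)*192771 = (421331/2)*192771 = 81220398201/2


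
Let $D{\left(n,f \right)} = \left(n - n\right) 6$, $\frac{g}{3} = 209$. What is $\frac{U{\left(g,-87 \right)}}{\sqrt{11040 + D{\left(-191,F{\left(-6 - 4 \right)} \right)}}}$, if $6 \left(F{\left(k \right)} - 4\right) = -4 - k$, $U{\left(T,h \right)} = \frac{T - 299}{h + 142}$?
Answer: $\frac{41 \sqrt{690}}{18975} \approx 0.056758$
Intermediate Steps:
$g = 627$ ($g = 3 \cdot 209 = 627$)
$U{\left(T,h \right)} = \frac{-299 + T}{142 + h}$
$F{\left(k \right)} = \frac{10}{3} - \frac{k}{6}$ ($F{\left(k \right)} = 4 + \frac{-4 - k}{6} = 4 - \left(\frac{2}{3} + \frac{k}{6}\right) = \frac{10}{3} - \frac{k}{6}$)
$D{\left(n,f \right)} = 0$ ($D{\left(n,f \right)} = 0 \cdot 6 = 0$)
$\frac{U{\left(g,-87 \right)}}{\sqrt{11040 + D{\left(-191,F{\left(-6 - 4 \right)} \right)}}} = \frac{\frac{1}{142 - 87} \left(-299 + 627\right)}{\sqrt{11040 + 0}} = \frac{\frac{1}{55} \cdot 328}{\sqrt{11040}} = \frac{\frac{1}{55} \cdot 328}{4 \sqrt{690}} = \frac{328 \frac{\sqrt{690}}{2760}}{55} = \frac{41 \sqrt{690}}{18975}$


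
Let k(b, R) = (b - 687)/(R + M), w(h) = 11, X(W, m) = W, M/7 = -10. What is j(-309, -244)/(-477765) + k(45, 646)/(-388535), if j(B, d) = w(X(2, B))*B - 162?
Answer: 2952758707/396007305120 ≈ 0.0074563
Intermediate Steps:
M = -70 (M = 7*(-10) = -70)
j(B, d) = -162 + 11*B (j(B, d) = 11*B - 162 = -162 + 11*B)
k(b, R) = (-687 + b)/(-70 + R) (k(b, R) = (b - 687)/(R - 70) = (-687 + b)/(-70 + R))
j(-309, -244)/(-477765) + k(45, 646)/(-388535) = (-162 + 11*(-309))/(-477765) + ((-687 + 45)/(-70 + 646))/(-388535) = (-162 - 3399)*(-1/477765) + (-642/576)*(-1/388535) = -3561*(-1/477765) + ((1/576)*(-642))*(-1/388535) = 1187/159255 - 107/96*(-1/388535) = 1187/159255 + 107/37299360 = 2952758707/396007305120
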